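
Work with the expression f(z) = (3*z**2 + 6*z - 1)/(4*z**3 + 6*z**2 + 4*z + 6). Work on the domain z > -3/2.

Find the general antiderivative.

F(z) = -log(z + 3/2)/4 + log(3*z**2/2 + 3/2)/2 + C

A first test for any F(z): its z-derivative must equal f(z) identically.
Check: d/dz[-log(z + 3/2)/4 + log(3*z**2/2 + 3/2)/2] = (3*z**2 + 6*z - 1)/(4*z**3 + 6*z**2 + 4*z + 6) = f(z).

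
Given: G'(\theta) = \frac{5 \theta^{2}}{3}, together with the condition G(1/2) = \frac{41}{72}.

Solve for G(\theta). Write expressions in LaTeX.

For G(\theta) to be correct, d/d\theta[G] must agree with the stated G'(\theta) identically.
A general antiderivative is \frac{5 \theta^{3}}{9} + C.
The condition gives C = \frac{41}{72} - (\frac{5}{72}) = \frac{1}{2}.
So G(\theta) = \frac{5 \theta^{3}}{9} + \frac{1}{2}.
Check: d/d\theta[\frac{5 \theta^{3}}{9} + \frac{1}{2}] = \frac{5 \theta^{2}}{3} = G'(\theta).

G(\theta) = \frac{5 \theta^{3}}{9} + \frac{1}{2}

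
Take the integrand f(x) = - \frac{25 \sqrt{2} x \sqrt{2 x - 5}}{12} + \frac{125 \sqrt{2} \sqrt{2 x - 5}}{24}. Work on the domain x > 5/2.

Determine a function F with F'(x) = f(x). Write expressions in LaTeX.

An antiderivative is F(x) = - \frac{5 \sqrt{2} \left(2 x - 5\right)^{\frac{5}{2}}}{24}.

Integrate term by term and add the pieces.
Check: d/dx[- \frac{5 \sqrt{2} \left(2 x - 5\right)^{\frac{5}{2}}}{24}] = - \frac{25 \sqrt{2} x \sqrt{2 x - 5}}{12} + \frac{125 \sqrt{2} \sqrt{2 x - 5}}{24} = f(x).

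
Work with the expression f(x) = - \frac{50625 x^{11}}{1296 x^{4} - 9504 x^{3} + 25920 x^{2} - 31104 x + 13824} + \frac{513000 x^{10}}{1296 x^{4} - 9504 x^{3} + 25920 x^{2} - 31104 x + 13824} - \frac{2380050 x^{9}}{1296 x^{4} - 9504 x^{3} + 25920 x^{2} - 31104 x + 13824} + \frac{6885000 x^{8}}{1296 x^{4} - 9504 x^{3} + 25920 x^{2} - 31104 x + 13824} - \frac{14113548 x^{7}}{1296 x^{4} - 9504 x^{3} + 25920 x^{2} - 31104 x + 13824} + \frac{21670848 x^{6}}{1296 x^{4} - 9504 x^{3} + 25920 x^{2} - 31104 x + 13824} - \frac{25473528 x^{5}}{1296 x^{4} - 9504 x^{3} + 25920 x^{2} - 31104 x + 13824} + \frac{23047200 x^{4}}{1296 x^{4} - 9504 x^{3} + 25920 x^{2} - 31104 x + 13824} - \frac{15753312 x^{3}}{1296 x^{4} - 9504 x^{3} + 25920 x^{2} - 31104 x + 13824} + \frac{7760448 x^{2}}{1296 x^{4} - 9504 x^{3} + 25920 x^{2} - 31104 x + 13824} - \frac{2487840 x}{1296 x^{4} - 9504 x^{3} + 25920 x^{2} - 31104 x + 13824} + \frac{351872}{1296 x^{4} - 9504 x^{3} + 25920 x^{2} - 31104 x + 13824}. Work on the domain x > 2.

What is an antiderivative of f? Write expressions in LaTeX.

An antiderivative is F(x) = - 2 \left(\frac{5 x^{2}}{4} - x + \frac{3}{2}\right)^{4} + 2 \log{\left(3 x - 4 \right)} - \frac{5}{3 \left(3 x - 6\right)^{2}}.

Integrate term by term and add the pieces.
Check: d/dx[- 2 \left(\frac{5 x^{2}}{4} - x + \frac{3}{2}\right)^{4} + 2 \log{\left(3 x - 4 \right)} - \frac{5}{3 \left(3 x - 6\right)^{2}}] = \frac{- 50625 x^{11} + 513000 x^{10} - 2380050 x^{9} + 6885000 x^{8} - 14113548 x^{7} + 21670848 x^{6} - 25473528 x^{5} + 23047200 x^{4} - 15753312 x^{3} + 7760448 x^{2} - 2487840 x + 351872}{1296 x^{4} - 9504 x^{3} + 25920 x^{2} - 31104 x + 13824}, which equals f(x).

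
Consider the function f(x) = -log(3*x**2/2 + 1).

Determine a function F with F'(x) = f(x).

An antiderivative is F(x) = -x*log(3*x**2/2 + 1) + 2*x - 2*sqrt(6)*atan(sqrt(6)*x/2)/3.

Since d/dx undoes antidifferentiation here, F'(x) = f(x) is required of F(x).
Check: d/dx[-x*log(3*x**2/2 + 1) + 2*x - 2*sqrt(6)*atan(sqrt(6)*x/2)/3] = -log(3*x**2/2 + 1) = f(x).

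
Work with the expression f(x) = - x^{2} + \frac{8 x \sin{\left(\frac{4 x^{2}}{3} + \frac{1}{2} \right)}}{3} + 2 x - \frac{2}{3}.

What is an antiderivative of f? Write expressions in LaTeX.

Integrate term by term and add the pieces.
Check: d/dx[\frac{- x^{3} + 3 x^{2} - 2 x - 3 \cos{\left(\frac{4 x^{2}}{3} + \frac{1}{2} \right)} - 9}{3}] = - x^{2} + \frac{8 x \sin{\left(\frac{4 x^{2}}{3} + \frac{1}{2} \right)}}{3} + 2 x - \frac{2}{3} = f(x).

An antiderivative is F(x) = \frac{- x^{3} + 3 x^{2} - 2 x - 3 \cos{\left(\frac{4 x^{2}}{3} + \frac{1}{2} \right)} - 9}{3}.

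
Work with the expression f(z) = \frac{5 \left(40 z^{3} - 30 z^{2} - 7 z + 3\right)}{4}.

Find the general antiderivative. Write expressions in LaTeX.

f matches the chain-rule pattern g'(h)*h' with inner function h(z) = 5 z^{2} - \frac{5 z}{2} - \frac{3}{2}; substituting u = h(z) collapses the integral.
Check: d/dz[\frac{\left(10 z^{2} - 5 z - 3\right)^{2}}{8}] = 50 z^{3} - \frac{75 z^{2}}{2} - \frac{35 z}{4} + \frac{15}{4}, which equals f(z).

F(z) = \frac{\left(10 z^{2} - 5 z - 3\right)^{2}}{8} + C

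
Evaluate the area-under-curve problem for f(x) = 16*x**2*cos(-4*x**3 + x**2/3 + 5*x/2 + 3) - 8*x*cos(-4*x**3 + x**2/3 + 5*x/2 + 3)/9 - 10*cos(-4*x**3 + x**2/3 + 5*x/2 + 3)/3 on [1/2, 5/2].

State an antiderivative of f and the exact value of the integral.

The substitution u = -4*x**3 + x**2/3 + 5*x/2 + 3 works: f is exactly (dF/du)*(du/dx) for that inner function.
F(x) = -4*sin(-4*x**3 + x**2/3 + 5*x/2 + 3)/3 is an antiderivative of f.
Check: d/dx[-4*sin(-4*x**3 + x**2/3 + 5*x/2 + 3)/3] = 16*x**2*cos(-4*x**3 + x**2/3 + 5*x/2 + 3) - 8*x*cos(-4*x**3 + x**2/3 + 5*x/2 + 3)/9 - 10*cos(-4*x**3 + x**2/3 + 5*x/2 + 3)/3 = f(x).
F(5/2) = 4*sin(307/6)/3; F(1/2) = -4*sin(23/6)/3.
Integral = F(5/2) - F(1/2) = 4*sin(23/6)/3 + 4*sin(307/6)/3.

Antiderivative: F(x) = -4*sin(-4*x**3 + x**2/3 + 5*x/2 + 3)/3; value = 4*sin(23/6)/3 + 4*sin(307/6)/3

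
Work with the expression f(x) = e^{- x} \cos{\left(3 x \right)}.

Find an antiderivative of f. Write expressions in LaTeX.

A candidate is checked by its d/dx: the result must match f(x).
Check: d/dx[\frac{\left(3 \sin{\left(3 x \right)} - \cos{\left(3 x \right)}\right) e^{- x}}{10}] = e^{- x} \cos{\left(3 x \right)} = f(x).

An antiderivative is F(x) = \frac{\left(3 \sin{\left(3 x \right)} - \cos{\left(3 x \right)}\right) e^{- x}}{10}.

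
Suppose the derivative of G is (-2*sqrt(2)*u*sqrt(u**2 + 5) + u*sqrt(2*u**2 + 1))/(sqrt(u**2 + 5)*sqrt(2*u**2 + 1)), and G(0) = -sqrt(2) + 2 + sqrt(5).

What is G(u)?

G(u) = -2*sqrt(u**2 + 1/2) + sqrt(u**2 + 5) + 2

Differentiate the proposed G(u) back; it has to land on the given G'(u).
A general antiderivative is -2*sqrt(u**2 + 1/2) + sqrt(u**2 + 5) + C.
The condition gives C = -sqrt(2) + 2 + sqrt(5) - (-sqrt(2) + sqrt(5)) = 2.
So G(u) = -2*sqrt(u**2 + 1/2) + sqrt(u**2 + 5) + 2.
Check: d/du[-2*sqrt(u**2 + 1/2) + sqrt(u**2 + 5) + 2] = (-2*sqrt(2)*u*sqrt(u**2 + 5) + u*sqrt(2*u**2 + 1))/(sqrt(u**2 + 5)*sqrt(2*u**2 + 1)) = G'(u).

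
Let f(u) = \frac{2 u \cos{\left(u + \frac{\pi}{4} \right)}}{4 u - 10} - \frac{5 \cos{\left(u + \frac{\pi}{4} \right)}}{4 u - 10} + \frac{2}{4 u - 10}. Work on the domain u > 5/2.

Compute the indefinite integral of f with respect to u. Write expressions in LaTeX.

F(u) = \frac{\log{\left(u - \frac{5}{2} \right)} + \sin{\left(u + \frac{\pi}{4} \right)}}{2} + C

Integrate term by term and add the pieces.
Check: d/du[\frac{\log{\left(u - \frac{5}{2} \right)} + \sin{\left(u + \frac{\pi}{4} \right)}}{2}] = \frac{2 u \cos{\left(u + \frac{\pi}{4} \right)} - 5 \cos{\left(u + \frac{\pi}{4} \right)} + 2}{4 u - 10}, which equals f(u).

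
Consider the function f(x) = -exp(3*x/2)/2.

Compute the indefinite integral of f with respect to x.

An antiderivative F(x) passes only if d/dx[F] lands on f(x) exactly.
Check: d/dx[-exp(3*x/2)/3] = -exp(3*x/2)/2 = f(x).

F(x) = -exp(3*x/2)/3 + C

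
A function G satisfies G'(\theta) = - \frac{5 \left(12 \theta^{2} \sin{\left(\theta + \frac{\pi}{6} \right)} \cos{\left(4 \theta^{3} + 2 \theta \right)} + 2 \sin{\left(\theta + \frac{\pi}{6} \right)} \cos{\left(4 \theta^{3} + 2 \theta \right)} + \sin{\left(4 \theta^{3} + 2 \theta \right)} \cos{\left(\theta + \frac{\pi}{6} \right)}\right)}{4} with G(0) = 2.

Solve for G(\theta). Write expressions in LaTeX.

G'(\theta) has the shape u'v + uv' for u = - \frac{5 \sin{\left(\theta + \frac{\pi}{6} \right)}}{4} and v = \sin{\left(4 \theta^{3} + 2 \theta \right)} — it is the derivative of the product u*v.
A general antiderivative is - \frac{5 \sin{\left(\theta + \frac{\pi}{6} \right)} \sin{\left(4 \theta^{3} + 2 \theta \right)}}{4} + C.
The condition gives C = 2 - (0) = 2.
So G(\theta) = - \frac{5 \sin{\left(\theta + \frac{\pi}{6} \right)} \sin{\left(4 \theta^{3} + 2 \theta \right)} - 8}{4}.
Check: d/d\theta[- \frac{5 \sin{\left(\theta + \frac{\pi}{6} \right)} \sin{\left(4 \theta^{3} + 2 \theta \right)} - 8}{4}] = - 15 \theta^{2} \sin{\left(\theta + \frac{\pi}{6} \right)} \cos{\left(4 \theta^{3} + 2 \theta \right)} - \frac{5 \sin{\left(\theta + \frac{\pi}{6} \right)} \cos{\left(4 \theta^{3} + 2 \theta \right)}}{2} - \frac{5 \sin{\left(4 \theta^{3} + 2 \theta \right)} \cos{\left(\theta + \frac{\pi}{6} \right)}}{4}, which equals G'(\theta).

G(\theta) = - \frac{5 \sin{\left(\theta + \frac{\pi}{6} \right)} \sin{\left(4 \theta^{3} + 2 \theta \right)} - 8}{4}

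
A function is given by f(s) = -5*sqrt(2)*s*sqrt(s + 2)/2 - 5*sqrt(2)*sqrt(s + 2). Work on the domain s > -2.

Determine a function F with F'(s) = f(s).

The integrand splits into summands that can be handled one at a time.
Check: d/ds[-sqrt(2)*(s + 2)**(5/2)] = -5*sqrt(2)*s*sqrt(s + 2)/2 - 5*sqrt(2)*sqrt(s + 2) = f(s).

An antiderivative is F(s) = -sqrt(2)*(s + 2)**(5/2).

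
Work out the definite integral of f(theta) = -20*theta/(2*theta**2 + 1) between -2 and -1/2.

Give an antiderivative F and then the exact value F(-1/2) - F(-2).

f matches the chain-rule pattern g'(h)*h' with inner function h(theta) = theta**2 + 1/2; substituting u = h(theta) collapses the integral.
F(theta) = -5*log(theta**2 + 1/2) is an antiderivative of f.
Check: d/dtheta[-5*log(theta**2 + 1/2)] = -20*theta/(2*theta**2 + 1) = f(theta).
F(-1/2) = -5*log(3/4); F(-2) = -5*log(9/2).
Integral = F(-1/2) - F(-2) = -5*log(3/4) + 5*log(9/2).

Antiderivative: F(theta) = -5*log(theta**2 + 1/2); value = -5*log(3/4) + 5*log(9/2)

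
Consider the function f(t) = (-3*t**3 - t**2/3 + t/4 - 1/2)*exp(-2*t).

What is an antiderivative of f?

An antiderivative is F(t) = (72*t**3 + 116*t**2 + 110*t + 67)*exp(-2*t)/48.

Recognize the product-rule pattern: f = u'v + uv' with u = 3*t**3/2 + 29*t**2/12 + 55*t/24 + 67/48, v = exp(-2*t), so integration by parts undoes it.
Check: d/dt[(72*t**3 + 116*t**2 + 110*t + 67)*exp(-2*t)/48] = (-36*t**3 - 4*t**2 + 3*t - 6)*exp(-2*t)/12, which equals f(t).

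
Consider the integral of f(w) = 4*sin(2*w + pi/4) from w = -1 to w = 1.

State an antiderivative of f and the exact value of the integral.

Antiderivative: F(w) = -2*cos(2*w + pi/4); value = 2*sin(pi/4 + 2) - 2*cos(pi/4 + 2)

An antiderivative F(w) passes only if d/dw[F] lands on f(w) exactly.
F(w) = -2*cos(2*w + pi/4) is an antiderivative of f.
Check: d/dw[-2*cos(2*w + pi/4)] = 4*sin(2*w + pi/4) = f(w).
F(1) = -2*cos(pi/4 + 2); F(-1) = -2*sin(pi/4 + 2).
Integral = F(1) - F(-1) = 2*sin(pi/4 + 2) - 2*cos(pi/4 + 2).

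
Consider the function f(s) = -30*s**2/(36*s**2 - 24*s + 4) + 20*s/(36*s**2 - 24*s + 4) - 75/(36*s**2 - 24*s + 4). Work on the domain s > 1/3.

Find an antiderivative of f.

f has the shape u'v + uv' for u = 5/(2*(3*s - 1)) and v = 5/2 - s**2 — it is the derivative of the product u*v.
Check: d/ds[5*(5/2 - s**2)/(2*(3*s - 1))] = (-30*s**2 + 20*s - 75)/(36*s**2 - 24*s + 4), which equals f(s).

An antiderivative is F(s) = 5*(5/2 - s**2)/(2*(3*s - 1)).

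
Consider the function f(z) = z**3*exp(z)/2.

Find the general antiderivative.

Recognize the product-rule pattern: f = u'v + uv' with u = z**3/2 - 3*z**2/2 + 3*z - 3, v = exp(z), so integration by parts undoes it.
Check: d/dz[(z**3 - 3*z**2 + 6*z - 6)*exp(z)/2] = z**3*exp(z)/2 = f(z).

F(z) = (z**3 - 3*z**2 + 6*z - 6)*exp(z)/2 + C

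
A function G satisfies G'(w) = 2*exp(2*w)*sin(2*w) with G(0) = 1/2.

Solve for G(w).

The proposed G(w) is checked by its d/dw: the result must match the given G'(w).
A general antiderivative is exp(2*w)*sin(2*w)/2 - exp(2*w)*cos(2*w)/2 + C.
The condition gives C = 1/2 - (-1/2) = 1.
So G(w) = -(-exp(2*w)*sin(2*w) + exp(2*w)*cos(2*w) - 2)/2.
Check: d/dw[-(-exp(2*w)*sin(2*w) + exp(2*w)*cos(2*w) - 2)/2] = 2*exp(2*w)*sin(2*w) = G'(w).

G(w) = -(-exp(2*w)*sin(2*w) + exp(2*w)*cos(2*w) - 2)/2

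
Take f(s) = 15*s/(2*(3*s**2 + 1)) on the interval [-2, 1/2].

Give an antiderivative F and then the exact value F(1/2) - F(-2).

f matches the chain-rule pattern g'(h)*h' with inner function h(s) = 3*s**2/2 + 1/2; substituting u = h(s) collapses the integral.
F(s) = 5*log(3*s**2/2 + 1/2)/4 is an antiderivative of f.
Check: d/ds[5*log(3*s**2/2 + 1/2)/4] = 15*s/(6*s**2 + 2), which equals f(s).
F(1/2) = 5*log(7/8)/4; F(-2) = 5*log(13/2)/4.
Integral = F(1/2) - F(-2) = -5*log(13/2)/4 + 5*log(7/8)/4.

Antiderivative: F(s) = 5*log(3*s**2/2 + 1/2)/4; value = -5*log(13/2)/4 + 5*log(7/8)/4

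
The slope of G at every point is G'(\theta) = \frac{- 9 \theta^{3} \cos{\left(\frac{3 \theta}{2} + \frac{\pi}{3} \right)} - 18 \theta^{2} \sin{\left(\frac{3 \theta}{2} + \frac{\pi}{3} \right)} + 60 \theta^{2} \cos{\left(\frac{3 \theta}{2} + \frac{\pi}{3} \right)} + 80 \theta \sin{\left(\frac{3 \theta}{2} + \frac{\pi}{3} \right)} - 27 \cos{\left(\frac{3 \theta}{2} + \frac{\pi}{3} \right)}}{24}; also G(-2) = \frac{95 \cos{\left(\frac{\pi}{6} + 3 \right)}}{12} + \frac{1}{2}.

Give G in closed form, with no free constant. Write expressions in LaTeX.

G(\theta) = - \left(\frac{\theta^{3}}{4} - \frac{5 \theta^{2}}{3} + \frac{3}{4}\right) \sin{\left(\frac{3 \theta}{2} + \frac{\pi}{3} \right)} + \frac{1}{2}

G'(\theta) has the shape u'v + uv' for u = - \frac{\theta^{3}}{4} + \frac{5 \theta^{2}}{3} - \frac{3}{4} and v = \sin{\left(\frac{3 \theta}{2} + \frac{\pi}{3} \right)} — it is the derivative of the product u*v.
A general antiderivative is - \left(\frac{\theta^{3}}{4} - \frac{5 \theta^{2}}{3} + \frac{3}{4}\right) \sin{\left(\frac{3 \theta}{2} + \frac{\pi}{3} \right)} + C.
The condition gives C = \frac{95 \cos{\left(\frac{\pi}{6} + 3 \right)}}{12} + \frac{1}{2} - (\frac{95 \cos{\left(\frac{\pi}{6} + 3 \right)}}{12}) = \frac{1}{2}.
So G(\theta) = - \left(\frac{\theta^{3}}{4} - \frac{5 \theta^{2}}{3} + \frac{3}{4}\right) \sin{\left(\frac{3 \theta}{2} + \frac{\pi}{3} \right)} + \frac{1}{2}.
Check: d/d\theta[- \left(\frac{\theta^{3}}{4} - \frac{5 \theta^{2}}{3} + \frac{3}{4}\right) \sin{\left(\frac{3 \theta}{2} + \frac{\pi}{3} \right)} + \frac{1}{2}] = - \frac{3 \theta^{3} \cos{\left(\frac{3 \theta}{2} + \frac{\pi}{3} \right)}}{8} - \frac{3 \theta^{2} \sin{\left(\frac{3 \theta}{2} + \frac{\pi}{3} \right)}}{4} + \frac{5 \theta^{2} \cos{\left(\frac{3 \theta}{2} + \frac{\pi}{3} \right)}}{2} + \frac{10 \theta \sin{\left(\frac{3 \theta}{2} + \frac{\pi}{3} \right)}}{3} - \frac{9 \cos{\left(\frac{3 \theta}{2} + \frac{\pi}{3} \right)}}{8}, which equals G'(\theta).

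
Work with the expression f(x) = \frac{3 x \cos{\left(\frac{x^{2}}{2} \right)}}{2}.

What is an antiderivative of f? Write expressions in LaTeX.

An antiderivative is F(x) = \frac{3 \sin{\left(\frac{x^{2}}{2} \right)}}{2}.

The substitution u = \frac{x^{2}}{2} works: f is exactly (dF/du)*(du/dx) for that inner function.
Check: d/dx[\frac{3 \sin{\left(\frac{x^{2}}{2} \right)}}{2}] = \frac{3 x \cos{\left(\frac{x^{2}}{2} \right)}}{2} = f(x).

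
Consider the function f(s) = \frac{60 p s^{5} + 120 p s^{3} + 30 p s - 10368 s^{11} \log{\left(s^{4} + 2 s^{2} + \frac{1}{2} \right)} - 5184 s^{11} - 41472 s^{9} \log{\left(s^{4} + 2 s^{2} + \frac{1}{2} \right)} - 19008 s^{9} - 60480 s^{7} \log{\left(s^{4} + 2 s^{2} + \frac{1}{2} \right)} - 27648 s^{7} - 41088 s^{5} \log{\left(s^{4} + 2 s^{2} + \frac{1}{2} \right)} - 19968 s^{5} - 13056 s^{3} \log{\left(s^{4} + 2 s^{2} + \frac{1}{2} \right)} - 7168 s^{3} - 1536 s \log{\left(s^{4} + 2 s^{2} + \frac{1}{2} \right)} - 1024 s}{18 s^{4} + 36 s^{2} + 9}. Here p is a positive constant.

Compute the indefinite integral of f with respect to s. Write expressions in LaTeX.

F(s) = \frac{15 p s^{2} - 8 \left(3 s^{2} + 2\right)^{4} \log{\left(s^{4} + 2 s^{2} + \frac{1}{2} \right)}}{9} + C

Since d/ds undoes antidifferentiation here, F'(s) = f(s) is required of F(s).
Check: d/ds[\frac{15 p s^{2} - 8 \left(3 s^{2} + 2\right)^{4} \log{\left(s^{4} + 2 s^{2} + \frac{1}{2} \right)}}{9}] = \frac{60 p s^{5} + 120 p s^{3} + 30 p s - 10368 s^{11} \log{\left(s^{4} + 2 s^{2} + \frac{1}{2} \right)} - 5184 s^{11} - 41472 s^{9} \log{\left(s^{4} + 2 s^{2} + \frac{1}{2} \right)} - 19008 s^{9} - 60480 s^{7} \log{\left(s^{4} + 2 s^{2} + \frac{1}{2} \right)} - 27648 s^{7} - 41088 s^{5} \log{\left(s^{4} + 2 s^{2} + \frac{1}{2} \right)} - 19968 s^{5} - 13056 s^{3} \log{\left(s^{4} + 2 s^{2} + \frac{1}{2} \right)} - 7168 s^{3} - 1536 s \log{\left(s^{4} + 2 s^{2} + \frac{1}{2} \right)} - 1024 s}{18 s^{4} + 36 s^{2} + 9} = f(s).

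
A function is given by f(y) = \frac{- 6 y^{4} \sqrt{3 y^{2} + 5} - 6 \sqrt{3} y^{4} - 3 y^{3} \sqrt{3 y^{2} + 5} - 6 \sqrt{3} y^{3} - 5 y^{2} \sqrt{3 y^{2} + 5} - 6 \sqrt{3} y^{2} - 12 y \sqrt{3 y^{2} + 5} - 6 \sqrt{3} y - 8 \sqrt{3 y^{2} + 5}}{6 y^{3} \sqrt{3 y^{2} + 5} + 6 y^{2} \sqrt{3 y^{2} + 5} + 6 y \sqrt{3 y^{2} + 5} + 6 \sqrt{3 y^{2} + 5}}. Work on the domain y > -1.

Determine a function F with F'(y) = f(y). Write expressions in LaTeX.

An antiderivative is F(y) = - \frac{3 y^{2} - 3 y + 2 \sqrt{3} \sqrt{3 y^{2} + 5} + 2 \log{\left(2 y + 2 \right)} + 9 \operatorname{atan}{\left(y \right)}}{6}.

Whatever form F(y) takes, F'(y) = f(y) is non-negotiable.
Check: d/dy[- \frac{3 y^{2} - 3 y + 2 \sqrt{3} \sqrt{3 y^{2} + 5} + 2 \log{\left(2 y + 2 \right)} + 9 \operatorname{atan}{\left(y \right)}}{6}] = \frac{- 6 y^{4} \sqrt{3 y^{2} + 5} - 6 \sqrt{3} y^{4} - 3 y^{3} \sqrt{3 y^{2} + 5} - 6 \sqrt{3} y^{3} - 5 y^{2} \sqrt{3 y^{2} + 5} - 6 \sqrt{3} y^{2} - 12 y \sqrt{3 y^{2} + 5} - 6 \sqrt{3} y - 8 \sqrt{3 y^{2} + 5}}{6 y^{3} \sqrt{3 y^{2} + 5} + 6 y^{2} \sqrt{3 y^{2} + 5} + 6 y \sqrt{3 y^{2} + 5} + 6 \sqrt{3 y^{2} + 5}} = f(y).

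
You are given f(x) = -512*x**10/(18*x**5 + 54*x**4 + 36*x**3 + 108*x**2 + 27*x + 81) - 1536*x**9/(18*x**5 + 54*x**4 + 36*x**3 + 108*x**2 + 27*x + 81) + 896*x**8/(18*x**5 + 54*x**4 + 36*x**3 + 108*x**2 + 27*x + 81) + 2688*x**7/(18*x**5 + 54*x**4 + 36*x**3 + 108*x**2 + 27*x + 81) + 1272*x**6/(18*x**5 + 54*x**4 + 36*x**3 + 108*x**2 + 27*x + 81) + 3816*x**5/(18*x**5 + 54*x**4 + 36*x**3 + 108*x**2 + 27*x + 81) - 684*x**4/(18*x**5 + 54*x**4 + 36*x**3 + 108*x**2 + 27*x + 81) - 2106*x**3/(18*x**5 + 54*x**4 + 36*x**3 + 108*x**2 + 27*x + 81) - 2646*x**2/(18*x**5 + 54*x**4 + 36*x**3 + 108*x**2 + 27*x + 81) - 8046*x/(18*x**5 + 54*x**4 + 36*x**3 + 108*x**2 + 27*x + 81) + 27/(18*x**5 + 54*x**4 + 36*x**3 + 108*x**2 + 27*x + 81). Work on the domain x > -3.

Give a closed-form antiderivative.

An antiderivative is F(x) = -(512*x**6 - 2880*x**4 + 5400*x**2 - 108*log(x + 3) - 27*log(2*x**4 + 4*x**2 + 3) - 3375)/108.

Integrate term by term and add the pieces.
Check: d/dx[-(512*x**6 - 2880*x**4 + 5400*x**2 - 108*log(x + 3) - 27*log(2*x**4 + 4*x**2 + 3) - 3375)/108] = (-512*x**10 - 1536*x**9 + 896*x**8 + 2688*x**7 + 1272*x**6 + 3816*x**5 - 684*x**4 - 2106*x**3 - 2646*x**2 - 8046*x + 27)/(18*x**5 + 54*x**4 + 36*x**3 + 108*x**2 + 27*x + 81), which equals f(x).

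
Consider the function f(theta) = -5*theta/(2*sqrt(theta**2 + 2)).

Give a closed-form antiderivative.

The substitution u = theta**2 + 2 works: f is exactly (dF/du)*(du/dtheta) for that inner function.
Check: d/dtheta[-5*sqrt(theta**2 + 2)/2] = -5*theta/(2*sqrt(theta**2 + 2)) = f(theta).

An antiderivative is F(theta) = -5*sqrt(theta**2 + 2)/2.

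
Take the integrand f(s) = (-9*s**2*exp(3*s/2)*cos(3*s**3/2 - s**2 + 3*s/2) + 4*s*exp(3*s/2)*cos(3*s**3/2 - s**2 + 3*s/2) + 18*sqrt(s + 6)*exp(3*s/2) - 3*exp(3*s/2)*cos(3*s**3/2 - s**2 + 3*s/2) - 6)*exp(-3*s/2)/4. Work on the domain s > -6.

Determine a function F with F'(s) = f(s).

An antiderivative is F(s) = (6*s*sqrt(s + 6)*exp(3*s/2) + 36*sqrt(s + 6)*exp(3*s/2) - exp(3*s/2)*sin(3*s**3/2 - s**2 + 3*s/2) + 2)*exp(-3*s/2)/2.

An antiderivative F(s) passes only if d/ds[F] lands on f(s) exactly.
Check: d/ds[(6*s*sqrt(s + 6)*exp(3*s/2) + 36*sqrt(s + 6)*exp(3*s/2) - exp(3*s/2)*sin(3*s**3/2 - s**2 + 3*s/2) + 2)*exp(-3*s/2)/2] = (-9*s**2*sqrt(s + 6)*exp(3*s/2)*cos(3*s**3/2 - s**2 + 3*s/2) + 4*s*sqrt(s + 6)*exp(3*s/2)*cos(3*s**3/2 - s**2 + 3*s/2) + 18*s*exp(3*s/2) - 3*sqrt(s + 6)*exp(3*s/2)*cos(3*s**3/2 - s**2 + 3*s/2) - 6*sqrt(s + 6) + 108*exp(3*s/2))*exp(-3*s/2)/(4*sqrt(s + 6)), which equals f(s).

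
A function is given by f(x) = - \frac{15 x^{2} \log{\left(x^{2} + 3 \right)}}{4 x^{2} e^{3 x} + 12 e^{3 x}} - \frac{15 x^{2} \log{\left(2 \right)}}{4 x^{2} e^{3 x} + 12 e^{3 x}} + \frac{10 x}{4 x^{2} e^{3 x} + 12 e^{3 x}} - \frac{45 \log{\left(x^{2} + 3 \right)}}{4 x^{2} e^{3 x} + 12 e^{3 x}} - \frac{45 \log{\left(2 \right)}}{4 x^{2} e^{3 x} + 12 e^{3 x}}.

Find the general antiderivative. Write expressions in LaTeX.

f has the shape u'v + uv' for u = \frac{5 e^{- 3 x}}{4} and v = \log{\left(2 x^{2} + 6 \right)} — it is the derivative of the product u*v.
Check: d/dx[\frac{5 e^{- 3 x} \log{\left(2 x^{2} + 6 \right)}}{4}] = \frac{- 15 x^{2} \log{\left(x^{2} + 3 \right)} - 15 x^{2} \log{\left(2 \right)} + 10 x - 45 \log{\left(x^{2} + 3 \right)} - 45 \log{\left(2 \right)}}{4 x^{2} e^{3 x} + 12 e^{3 x}}, which equals f(x).

F(x) = \frac{5 e^{- 3 x} \log{\left(2 x^{2} + 6 \right)}}{4} + C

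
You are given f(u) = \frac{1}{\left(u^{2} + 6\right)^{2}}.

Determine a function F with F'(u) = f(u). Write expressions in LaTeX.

Whatever form F(u) takes, F'(u) = f(u) is non-negotiable.
Check: d/du[\frac{u}{12 u^{2} + 72} + \frac{\sqrt{6} \operatorname{atan}{\left(\frac{\sqrt{6} u}{6} \right)}}{72}] = \frac{1}{u^{4} + 12 u^{2} + 36}, which equals f(u).

An antiderivative is F(u) = \frac{u}{12 u^{2} + 72} + \frac{\sqrt{6} \operatorname{atan}{\left(\frac{\sqrt{6} u}{6} \right)}}{72}.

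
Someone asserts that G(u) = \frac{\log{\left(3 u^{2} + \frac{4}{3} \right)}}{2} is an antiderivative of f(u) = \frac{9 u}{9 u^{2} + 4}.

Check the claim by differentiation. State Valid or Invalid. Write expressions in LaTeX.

Valid - differentiating G returns exactly f.

d/du[G] = \frac{9 u}{9 u^{2} + 4}
This equals f(u) exactly, so the claim holds.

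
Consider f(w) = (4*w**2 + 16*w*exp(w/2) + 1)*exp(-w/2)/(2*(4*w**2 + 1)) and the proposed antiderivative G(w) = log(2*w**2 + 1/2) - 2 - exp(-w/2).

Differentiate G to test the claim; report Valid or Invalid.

d/dw[G] = (4*w**2 + 16*w*exp(w/2) + 1)/(8*w**2*exp(w/2) + 2*exp(w/2))
This equals f(w) exactly, so the claim holds.

Valid - the claim checks out under differentiation.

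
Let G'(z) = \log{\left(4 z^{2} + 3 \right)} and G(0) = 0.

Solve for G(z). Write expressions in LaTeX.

G(z) = z \log{\left(4 z^{2} + 3 \right)} - 2 z + \sqrt{3} \operatorname{atan}{\left(\frac{2 \sqrt{3} z}{3} \right)}

Recover the given G'(z) by differentiating a candidate G(z); any mismatch rules it out.
A general antiderivative is z \log{\left(4 z^{2} + 3 \right)} - 2 z + \sqrt{3} \operatorname{atan}{\left(\frac{2 \sqrt{3} z}{3} \right)} + C.
The condition gives C = 0 - (0) = 0.
So G(z) = z \log{\left(4 z^{2} + 3 \right)} - 2 z + \sqrt{3} \operatorname{atan}{\left(\frac{2 \sqrt{3} z}{3} \right)}.
Check: d/dz[z \log{\left(4 z^{2} + 3 \right)} - 2 z + \sqrt{3} \operatorname{atan}{\left(\frac{2 \sqrt{3} z}{3} \right)}] = \log{\left(4 z^{2} + 3 \right)} = G'(z).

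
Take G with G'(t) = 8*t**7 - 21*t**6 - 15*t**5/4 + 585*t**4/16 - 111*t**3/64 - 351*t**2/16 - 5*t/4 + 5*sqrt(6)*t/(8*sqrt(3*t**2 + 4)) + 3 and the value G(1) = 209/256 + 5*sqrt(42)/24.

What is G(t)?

The integrand splits into summands that can be handled one at a time.
A general antiderivative is 5*sqrt(t**2/2 + 2/3)/4 + (t**2 - 3*t/4 - 1)**4 + C.
The condition gives C = 209/256 + 5*sqrt(42)/24 - (81/256 + 5*sqrt(42)/24) = 1/2.
So G(t) = t**8 - 3*t**7 - 5*t**6/8 + 117*t**5/16 - 111*t**4/256 - 117*t**3/16 - 5*t**2/8 + 3*t + 5*sqrt(t**2/2 + 2/3)/4 + 3/2.
Check: d/dt[t**8 - 3*t**7 - 5*t**6/8 + 117*t**5/16 - 111*t**4/256 - 117*t**3/16 - 5*t**2/8 + 3*t + 5*sqrt(t**2/2 + 2/3)/4 + 3/2] = (512*t**7*sqrt(3*t**2 + 4) - 1344*t**6*sqrt(3*t**2 + 4) - 240*t**5*sqrt(3*t**2 + 4) + 2340*t**4*sqrt(3*t**2 + 4) - 111*t**3*sqrt(3*t**2 + 4) - 1404*t**2*sqrt(3*t**2 + 4) - 80*t*sqrt(3*t**2 + 4) + 40*sqrt(6)*t + 192*sqrt(3*t**2 + 4))/(64*sqrt(3*t**2 + 4)), which equals G'(t).

G(t) = t**8 - 3*t**7 - 5*t**6/8 + 117*t**5/16 - 111*t**4/256 - 117*t**3/16 - 5*t**2/8 + 3*t + 5*sqrt(t**2/2 + 2/3)/4 + 3/2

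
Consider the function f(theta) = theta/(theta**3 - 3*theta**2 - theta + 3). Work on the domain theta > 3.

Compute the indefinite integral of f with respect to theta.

F(theta) = -(-3*log(theta - 3) + 2*log(theta - 1) + log(theta + 1))/8 + C

The denominator factors as (theta - 3)*(theta - 1)*(theta + 1); partial fractions split f into directly integrable pieces: -1/(8*(theta + 1)) - 1/(4*(theta - 1)) + 3/(8*(theta - 3)).
Check: d/dtheta[-(-3*log(theta - 3) + 2*log(theta - 1) + log(theta + 1))/8] = theta/(theta**3 - 3*theta**2 - theta + 3) = f(theta).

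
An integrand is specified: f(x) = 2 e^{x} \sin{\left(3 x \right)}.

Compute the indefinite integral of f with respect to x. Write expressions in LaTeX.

Differentiate the proposed F(x) back; it has to land on f(x) exactly.
Check: d/dx[\frac{e^{x} \sin{\left(3 x \right)}}{5} - \frac{3 e^{x} \cos{\left(3 x \right)}}{5}] = 2 e^{x} \sin{\left(3 x \right)} = f(x).

F(x) = \frac{e^{x} \sin{\left(3 x \right)}}{5} - \frac{3 e^{x} \cos{\left(3 x \right)}}{5} + C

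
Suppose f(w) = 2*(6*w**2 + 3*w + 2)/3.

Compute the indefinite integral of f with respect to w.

An antiderivative F(w) passes only if d/dw[F] lands on f(w) exactly.
Check: d/dw[4*w**3/3 + w**2 + 4*w/3] = 4*w**2 + 2*w + 4/3, which equals f(w).

F(w) = 4*w**3/3 + w**2 + 4*w/3 + C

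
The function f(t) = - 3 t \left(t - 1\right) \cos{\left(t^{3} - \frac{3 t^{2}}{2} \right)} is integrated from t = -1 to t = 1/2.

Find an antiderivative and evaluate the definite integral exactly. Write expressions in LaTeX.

Antiderivative: F(t) = - \sin{\left(t^{3} - \frac{3 t^{2}}{2} \right)}; value = - \sin{\left(\frac{5}{2} \right)} + \sin{\left(\frac{1}{4} \right)}

f matches the chain-rule pattern g'(h)*h' with inner function h(t) = t^{3} - \frac{3 t^{2}}{2}; substituting u = h(t) collapses the integral.
F(t) = - \sin{\left(t^{3} - \frac{3 t^{2}}{2} \right)} is an antiderivative of f.
Check: d/dt[- \sin{\left(t^{3} - \frac{3 t^{2}}{2} \right)}] = - 3 t^{2} \cos{\left(t^{3} - \frac{3 t^{2}}{2} \right)} + 3 t \cos{\left(t^{3} - \frac{3 t^{2}}{2} \right)}, which equals f(t).
F(1/2) = \sin{\left(\frac{1}{4} \right)}; F(-1) = \sin{\left(\frac{5}{2} \right)}.
Integral = F(1/2) - F(-1) = - \sin{\left(\frac{5}{2} \right)} + \sin{\left(\frac{1}{4} \right)}.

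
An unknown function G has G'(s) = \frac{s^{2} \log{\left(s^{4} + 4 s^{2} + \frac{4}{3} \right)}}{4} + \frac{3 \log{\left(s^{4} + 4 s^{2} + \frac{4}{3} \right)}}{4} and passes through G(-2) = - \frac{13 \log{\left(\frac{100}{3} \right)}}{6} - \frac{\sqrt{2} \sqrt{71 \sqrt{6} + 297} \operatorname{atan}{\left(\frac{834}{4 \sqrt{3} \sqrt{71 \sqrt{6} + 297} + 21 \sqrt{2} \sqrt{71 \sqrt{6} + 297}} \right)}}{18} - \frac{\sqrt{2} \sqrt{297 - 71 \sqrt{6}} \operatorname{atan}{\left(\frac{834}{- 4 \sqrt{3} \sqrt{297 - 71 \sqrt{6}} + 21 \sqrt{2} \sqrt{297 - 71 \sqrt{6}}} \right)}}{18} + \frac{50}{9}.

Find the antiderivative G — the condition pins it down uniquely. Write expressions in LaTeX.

Integrate term by term and add the pieces.
A general antiderivative is - \frac{s^{3}}{9} - \frac{7 s}{3} + \left(\frac{s^{3}}{12} + \frac{3 s}{4}\right) \log{\left(s^{4} + 4 s^{2} + \frac{4}{3} \right)} + 2 \sqrt{\frac{11}{24} - \frac{71 \sqrt{6}}{648}} \operatorname{atan}{\left(\frac{417 s}{- 4 \sqrt{3} \sqrt{297 - 71 \sqrt{6}} + 21 \sqrt{2} \sqrt{297 - 71 \sqrt{6}}} \right)} + 2 \sqrt{\frac{71 \sqrt{6}}{648} + \frac{11}{24}} \operatorname{atan}{\left(\frac{417 s}{4 \sqrt{3} \sqrt{71 \sqrt{6} + 297} + 21 \sqrt{2} \sqrt{71 \sqrt{6} + 297}} \right)} + C.
The condition gives C = - \frac{13 \log{\left(\frac{100}{3} \right)}}{6} - \frac{\sqrt{2} \sqrt{71 \sqrt{6} + 297} \operatorname{atan}{\left(\frac{834}{4 \sqrt{3} \sqrt{71 \sqrt{6} + 297} + 21 \sqrt{2} \sqrt{71 \sqrt{6} + 297}} \right)}}{18} - \frac{\sqrt{2} \sqrt{297 - 71 \sqrt{6}} \operatorname{atan}{\left(\frac{834}{- 4 \sqrt{3} \sqrt{297 - 71 \sqrt{6}} + 21 \sqrt{2} \sqrt{297 - 71 \sqrt{6}}} \right)}}{18} + \frac{50}{9} - (- \frac{13 \log{\left(\frac{100}{3} \right)}}{6} - \frac{\sqrt{2} \sqrt{71 \sqrt{6} + 297} \operatorname{atan}{\left(\frac{834}{4 \sqrt{3} \sqrt{71 \sqrt{6} + 297} + 21 \sqrt{2} \sqrt{71 \sqrt{6} + 297}} \right)}}{18} - \frac{\sqrt{2} \sqrt{297 - 71 \sqrt{6}} \operatorname{atan}{\left(\frac{834}{- 4 \sqrt{3} \sqrt{297 - 71 \sqrt{6}} + 21 \sqrt{2} \sqrt{297 - 71 \sqrt{6}}} \right)}}{18} + \frac{50}{9}) = 0.
So G(s) = \frac{s^{3} \log{\left(s^{4} + 4 s^{2} + \frac{4}{3} \right)}}{12} - \frac{s^{3}}{9} + \frac{3 s \log{\left(s^{4} + 4 s^{2} + \frac{4}{3} \right)}}{4} - \frac{7 s}{3} + 2 \sqrt{\frac{11}{24} - \frac{71 \sqrt{6}}{648}} \operatorname{atan}{\left(\frac{417 s}{- 4 \sqrt{3} \sqrt{297 - 71 \sqrt{6}} + 21 \sqrt{2} \sqrt{297 - 71 \sqrt{6}}} \right)} + 2 \sqrt{\frac{71 \sqrt{6}}{648} + \frac{11}{24}} \operatorname{atan}{\left(\frac{417 s}{4 \sqrt{3} \sqrt{71 \sqrt{6} + 297} + 21 \sqrt{2} \sqrt{71 \sqrt{6} + 297}} \right)}.
Check: d/ds[\frac{s^{3} \log{\left(s^{4} + 4 s^{2} + \frac{4}{3} \right)}}{12} - \frac{s^{3}}{9} + \frac{3 s \log{\left(s^{4} + 4 s^{2} + \frac{4}{3} \right)}}{4} - \frac{7 s}{3} + 2 \sqrt{\frac{11}{24} - \frac{71 \sqrt{6}}{648}} \operatorname{atan}{\left(\frac{417 s}{- 4 \sqrt{3} \sqrt{297 - 71 \sqrt{6}} + 21 \sqrt{2} \sqrt{297 - 71 \sqrt{6}}} \right)} + 2 \sqrt{\frac{71 \sqrt{6}}{648} + \frac{11}{24}} \operatorname{atan}{\left(\frac{417 s}{4 \sqrt{3} \sqrt{71 \sqrt{6} + 297} + 21 \sqrt{2} \sqrt{71 \sqrt{6} + 297}} \right)}] = \frac{s^{2} \log{\left(s^{4} + 4 s^{2} + \frac{4}{3} \right)}}{4} + \frac{3 \log{\left(s^{4} + 4 s^{2} + \frac{4}{3} \right)}}{4} = G'(s).

G(s) = \frac{s^{3} \log{\left(s^{4} + 4 s^{2} + \frac{4}{3} \right)}}{12} - \frac{s^{3}}{9} + \frac{3 s \log{\left(s^{4} + 4 s^{2} + \frac{4}{3} \right)}}{4} - \frac{7 s}{3} + 2 \sqrt{\frac{11}{24} - \frac{71 \sqrt{6}}{648}} \operatorname{atan}{\left(\frac{417 s}{- 4 \sqrt{3} \sqrt{297 - 71 \sqrt{6}} + 21 \sqrt{2} \sqrt{297 - 71 \sqrt{6}}} \right)} + 2 \sqrt{\frac{71 \sqrt{6}}{648} + \frac{11}{24}} \operatorname{atan}{\left(\frac{417 s}{4 \sqrt{3} \sqrt{71 \sqrt{6} + 297} + 21 \sqrt{2} \sqrt{71 \sqrt{6} + 297}} \right)}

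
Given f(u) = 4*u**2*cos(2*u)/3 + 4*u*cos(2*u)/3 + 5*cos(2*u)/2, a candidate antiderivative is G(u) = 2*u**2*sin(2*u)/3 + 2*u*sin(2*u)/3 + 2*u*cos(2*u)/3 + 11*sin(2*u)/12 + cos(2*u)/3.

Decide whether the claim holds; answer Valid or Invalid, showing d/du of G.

d/du[G] = 4*u**2*cos(2*u)/3 + 4*u*cos(2*u)/3 + 5*cos(2*u)/2
This equals f(u) exactly, so the claim holds.

Valid - the claim checks out under differentiation.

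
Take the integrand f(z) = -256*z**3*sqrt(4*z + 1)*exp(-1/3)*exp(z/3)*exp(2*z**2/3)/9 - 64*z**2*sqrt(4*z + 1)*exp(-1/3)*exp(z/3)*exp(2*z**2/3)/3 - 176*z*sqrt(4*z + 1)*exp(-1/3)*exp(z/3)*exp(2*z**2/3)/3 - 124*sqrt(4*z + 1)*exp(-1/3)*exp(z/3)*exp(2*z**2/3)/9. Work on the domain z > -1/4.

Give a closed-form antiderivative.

f has the shape u'v + uv' for u = -4*(4*z + 1)**(5/2)/3 and v = exp(2*z**2/3 + z/3 - 1/3) — it is the derivative of the product u*v.
Check: d/dz[-64*z**2*sqrt(4*z + 1)*exp(-1/3)*exp(z/3)*exp(2*z**2/3)/3 - 32*z*sqrt(4*z + 1)*exp(-1/3)*exp(z/3)*exp(2*z**2/3)/3 - 4*sqrt(4*z + 1)*exp(-1/3)*exp(z/3)*exp(2*z**2/3)/3] = (-1024*z**4*exp(z/3)*exp(2*z**2/3) - 1024*z**3*exp(z/3)*exp(2*z**2/3) - 2304*z**2*exp(z/3)*exp(2*z**2/3) - 1024*z*exp(z/3)*exp(2*z**2/3) - 124*exp(z/3)*exp(2*z**2/3))*exp(-1/3)/(9*sqrt(4*z + 1)), which equals f(z).

An antiderivative is F(z) = -64*z**2*sqrt(4*z + 1)*exp(-1/3)*exp(z/3)*exp(2*z**2/3)/3 - 32*z*sqrt(4*z + 1)*exp(-1/3)*exp(z/3)*exp(2*z**2/3)/3 - 4*sqrt(4*z + 1)*exp(-1/3)*exp(z/3)*exp(2*z**2/3)/3.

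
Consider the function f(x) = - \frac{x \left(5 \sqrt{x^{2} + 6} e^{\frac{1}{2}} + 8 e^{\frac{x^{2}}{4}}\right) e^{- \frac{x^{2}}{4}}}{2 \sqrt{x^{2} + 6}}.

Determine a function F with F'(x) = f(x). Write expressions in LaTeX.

For F(x) to be correct the identity F'(x) - f(x) = 0 must hold.
Check: d/dx[\left(- \frac{4 \sqrt{x^{2} + 6} e^{\frac{x^{2}}{4}}}{e^{\frac{1}{2}}} + 5\right) e^{\frac{1}{2}} e^{- \frac{x^{2}}{4}}] = \frac{\left(- 5 e x \sqrt{x^{2} + 6} - 8 x e^{\frac{1}{2}} e^{\frac{x^{2}}{4}}\right) e^{- \frac{x^{2}}{4}}}{2 \sqrt{x^{2} + 6} e^{\frac{1}{2}}}, which equals f(x).

An antiderivative is F(x) = \left(- \frac{4 \sqrt{x^{2} + 6} e^{\frac{x^{2}}{4}}}{e^{\frac{1}{2}}} + 5\right) e^{\frac{1}{2}} e^{- \frac{x^{2}}{4}}.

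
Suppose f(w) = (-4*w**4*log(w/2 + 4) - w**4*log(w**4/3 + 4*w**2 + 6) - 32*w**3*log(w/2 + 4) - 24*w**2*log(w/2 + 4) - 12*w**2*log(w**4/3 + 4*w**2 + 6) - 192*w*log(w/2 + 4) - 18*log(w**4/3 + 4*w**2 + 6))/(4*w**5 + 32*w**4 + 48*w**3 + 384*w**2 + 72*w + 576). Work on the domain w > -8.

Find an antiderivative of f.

An antiderivative is F(w) = -log(w/2 + 4)*log(w**4/3 + 4*w**2 + 6)/4.

f has the shape u'v + uv' for u = -log(w/2 + 4)/4 and v = log(w**4/3 + 4*w**2 + 6) — it is the derivative of the product u*v.
Check: d/dw[-log(w/2 + 4)*log(w**4/3 + 4*w**2 + 6)/4] = (-4*w**4*log(w/2 + 4) - w**4*log(w**4/3 + 4*w**2 + 6) - 32*w**3*log(w/2 + 4) - 24*w**2*log(w/2 + 4) - 12*w**2*log(w**4/3 + 4*w**2 + 6) - 192*w*log(w/2 + 4) - 18*log(w**4/3 + 4*w**2 + 6))/(4*w**5 + 32*w**4 + 48*w**3 + 384*w**2 + 72*w + 576) = f(w).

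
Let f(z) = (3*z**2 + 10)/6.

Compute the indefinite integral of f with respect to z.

A candidate is checked by its d/dz: the result must match f(z).
Check: d/dz[z**3/6 + 5*z/3] = z**2/2 + 5/3, which equals f(z).

F(z) = z**3/6 + 5*z/3 + C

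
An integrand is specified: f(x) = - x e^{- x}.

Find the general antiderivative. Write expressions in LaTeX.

F(x) = \left(x + 1\right) e^{- x} + C

Recognize the product-rule pattern: f = u'v + uv' with u = x + 1, v = e^{- x}, so integration by parts undoes it.
Check: d/dx[\left(x + 1\right) e^{- x}] = - x e^{- x} = f(x).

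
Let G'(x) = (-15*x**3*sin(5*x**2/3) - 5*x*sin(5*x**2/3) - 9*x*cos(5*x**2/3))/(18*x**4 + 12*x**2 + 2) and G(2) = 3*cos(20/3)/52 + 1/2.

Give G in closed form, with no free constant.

G'(x) has the shape u'v + uv' for u = 1/(4*x**2 + 4/3) and v = cos(5*x**2/3) — it is the derivative of the product u*v.
A general antiderivative is cos(5*x**2/3)/(4*x**2 + 4/3) + C.
The condition gives C = 3*cos(20/3)/52 + 1/2 - (3*cos(20/3)/52) = 1/2.
So G(x) = (6*x**2 + 3*cos(5*x**2/3) + 2)/(4*(3*x**2 + 1)).
Check: d/dx[(6*x**2 + 3*cos(5*x**2/3) + 2)/(4*(3*x**2 + 1))] = (-15*x**3*sin(5*x**2/3) - 5*x*sin(5*x**2/3) - 9*x*cos(5*x**2/3))/(18*x**4 + 12*x**2 + 2) = G'(x).

G(x) = (6*x**2 + 3*cos(5*x**2/3) + 2)/(4*(3*x**2 + 1))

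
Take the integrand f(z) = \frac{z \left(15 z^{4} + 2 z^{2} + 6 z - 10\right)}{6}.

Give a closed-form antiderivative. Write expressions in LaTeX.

For F(z) to be correct the identity F'(z) - f(z) = 0 must hold.
Check: d/dz[\frac{5 z^{6}}{12} + \frac{z^{4}}{12} + \frac{z^{3}}{3} - \frac{5 z^{2}}{6}] = \frac{5 z^{5}}{2} + \frac{z^{3}}{3} + z^{2} - \frac{5 z}{3}, which equals f(z).

An antiderivative is F(z) = \frac{5 z^{6}}{12} + \frac{z^{4}}{12} + \frac{z^{3}}{3} - \frac{5 z^{2}}{6}.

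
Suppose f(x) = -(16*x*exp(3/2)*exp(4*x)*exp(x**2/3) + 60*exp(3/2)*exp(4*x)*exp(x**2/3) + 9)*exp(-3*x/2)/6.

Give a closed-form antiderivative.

An antiderivative is F(x) = -4*exp(3/2)*exp(5*x/2)*exp(x**2/3) + exp(-3*x/2).

Since d/dx undoes antidifferentiation here, F'(x) = f(x) is required of F(x).
Check: d/dx[-4*exp(3/2)*exp(5*x/2)*exp(x**2/3) + exp(-3*x/2)] = (-16*x*exp(3/2)*exp(4*x)*exp(x**2/3) - 60*exp(3/2)*exp(4*x)*exp(x**2/3) - 9)*exp(-3*x/2)/6, which equals f(x).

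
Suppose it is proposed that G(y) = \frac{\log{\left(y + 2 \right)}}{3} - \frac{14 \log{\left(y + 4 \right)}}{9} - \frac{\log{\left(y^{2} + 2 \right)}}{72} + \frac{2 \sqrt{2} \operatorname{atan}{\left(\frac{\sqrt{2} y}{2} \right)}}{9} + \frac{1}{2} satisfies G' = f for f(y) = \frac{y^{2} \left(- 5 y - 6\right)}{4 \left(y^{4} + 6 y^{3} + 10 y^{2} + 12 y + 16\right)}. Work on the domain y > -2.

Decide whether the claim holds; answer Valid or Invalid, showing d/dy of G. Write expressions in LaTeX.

d/dy[G] = \frac{- 5 y^{3} - 6 y^{2}}{4 y^{4} + 24 y^{3} + 40 y^{2} + 48 y + 64}
This equals f(y) exactly, so the claim holds.

Valid. The derivative of G reproduces f.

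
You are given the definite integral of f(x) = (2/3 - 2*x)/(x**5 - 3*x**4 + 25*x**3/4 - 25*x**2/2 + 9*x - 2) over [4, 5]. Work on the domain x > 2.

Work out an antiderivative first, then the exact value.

Antiderivative: F(x) = (-5780*x*log(x - 2) + 10496*x*log(x - 1/2) - 2358*x*log(x**2 + 4) + 2340*x*atan(x/2) + 2890*log(x - 2) - 5248*log(x - 1/2) + 1179*log(x**2 + 4) - 1170*atan(x/2) - 1632)/(15606*(2*x - 1)); value = -2624*log(7/2)/7803 - 131*log(29)/1734 - 5*log(3)/27 - 65*atan(2)/867 + 32/9639 + 65*atan(5/2)/867 + 5*log(2)/27 + 131*log(20)/1734 + 2624*log(9/2)/7803

The denominator factors as 3*(x - 2)*(2*x - 1)**2*(x**2 + 4); partial fractions split f into directly integrable pieces: -(131*x - 130)/(867*(x**2 + 4)) + 5248/(7803*(2*x - 1)) + 32/(153*(2*x - 1)**2) - 5/(27*(x - 2)).
F(x) = (-5780*x*log(x - 2) + 10496*x*log(x - 1/2) - 2358*x*log(x**2 + 4) + 2340*x*atan(x/2) + 2890*log(x - 2) - 5248*log(x - 1/2) + 1179*log(x**2 + 4) - 1170*atan(x/2) - 1632)/(15606*(2*x - 1)) is an antiderivative of f.
Check: d/dx[(-5780*x*log(x - 2) + 10496*x*log(x - 1/2) - 2358*x*log(x**2 + 4) + 2340*x*atan(x/2) + 2890*log(x - 2) - 5248*log(x - 1/2) + 1179*log(x**2 + 4) - 1170*atan(x/2) - 1632)/(15606*(2*x - 1))] = (8 - 24*x)/(12*x**5 - 36*x**4 + 75*x**3 - 150*x**2 + 108*x - 24), which equals f(x).
F(5) = -131*log(29)/1734 - 5*log(3)/27 - 16/1377 + 65*atan(5/2)/867 + 2624*log(9/2)/7803; F(4) = -131*log(20)/1734 - 5*log(2)/27 - 16/1071 + 65*atan(2)/867 + 2624*log(7/2)/7803.
Integral = F(5) - F(4) = -2624*log(7/2)/7803 - 131*log(29)/1734 - 5*log(3)/27 - 65*atan(2)/867 + 32/9639 + 65*atan(5/2)/867 + 5*log(2)/27 + 131*log(20)/1734 + 2624*log(9/2)/7803.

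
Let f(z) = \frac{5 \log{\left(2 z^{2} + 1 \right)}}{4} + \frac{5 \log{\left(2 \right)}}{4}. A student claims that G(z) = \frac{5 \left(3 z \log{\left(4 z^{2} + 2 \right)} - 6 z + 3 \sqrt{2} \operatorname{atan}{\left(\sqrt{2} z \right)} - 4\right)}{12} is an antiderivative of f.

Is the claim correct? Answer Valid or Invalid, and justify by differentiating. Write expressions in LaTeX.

Valid: G'(z) = f(z).

d/dz[G] = \frac{5 \log{\left(2 z^{2} + 1 \right)}}{4} + \frac{5 \log{\left(2 \right)}}{4}
This equals f(z) exactly, so the claim holds.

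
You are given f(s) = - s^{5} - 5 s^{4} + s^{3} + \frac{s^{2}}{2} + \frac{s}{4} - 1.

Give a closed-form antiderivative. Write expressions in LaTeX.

The integrand splits into summands that can be handled one at a time.
Check: d/ds[- \frac{s^{6}}{6} - s^{5} + \frac{s^{4}}{4} + \frac{s^{3}}{6} + \frac{s^{2}}{8} - s] = - s^{5} - 5 s^{4} + s^{3} + \frac{s^{2}}{2} + \frac{s}{4} - 1 = f(s).

An antiderivative is F(s) = - \frac{s^{6}}{6} - s^{5} + \frac{s^{4}}{4} + \frac{s^{3}}{6} + \frac{s^{2}}{8} - s.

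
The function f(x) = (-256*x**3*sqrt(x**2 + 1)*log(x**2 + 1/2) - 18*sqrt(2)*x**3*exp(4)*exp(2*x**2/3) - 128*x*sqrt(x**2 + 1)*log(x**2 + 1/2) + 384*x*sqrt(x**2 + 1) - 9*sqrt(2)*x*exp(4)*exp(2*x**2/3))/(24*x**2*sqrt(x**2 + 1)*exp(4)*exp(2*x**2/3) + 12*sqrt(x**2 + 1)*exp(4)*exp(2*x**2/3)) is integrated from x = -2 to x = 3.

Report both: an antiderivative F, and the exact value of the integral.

Whatever form F(x) takes, F'(x) = f(x) is non-negotiable.
F(x) = -3*sqrt(2*x**2 + 2)/4 + 8*exp(-2*x**2/3 - 4)*log(x**2 + 1/2) is an antiderivative of f.
Check: d/dx[-3*sqrt(2*x**2 + 2)/4 + 8*exp(-2*x**2/3 - 4)*log(x**2 + 1/2)] = (-256*x**3*sqrt(x**2 + 1)*log(x**2 + 1/2) - 18*sqrt(2)*x**3*exp(4)*exp(2*x**2/3) - 128*x*sqrt(x**2 + 1)*log(x**2 + 1/2) + 384*x*sqrt(x**2 + 1) - 9*sqrt(2)*x*exp(4)*exp(2*x**2/3))/(24*x**2*sqrt(x**2 + 1)*exp(4)*exp(2*x**2/3) + 12*sqrt(x**2 + 1)*exp(4)*exp(2*x**2/3)) = f(x).
F(3) = -3*sqrt(5)/2 + 8*exp(-10)*log(19/2); F(-2) = -3*sqrt(10)/4 + 8*exp(-20/3)*log(9/2).
Integral = F(3) - F(-2) = -3*sqrt(5)/2 - 8*exp(-20/3)*log(9/2) + 8*exp(-10)*log(19/2) + 3*sqrt(10)/4.

Antiderivative: F(x) = -3*sqrt(2*x**2 + 2)/4 + 8*exp(-2*x**2/3 - 4)*log(x**2 + 1/2); value = -3*sqrt(5)/2 - 8*exp(-20/3)*log(9/2) + 8*exp(-10)*log(19/2) + 3*sqrt(10)/4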